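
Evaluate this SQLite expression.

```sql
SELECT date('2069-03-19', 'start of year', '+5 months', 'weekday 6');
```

2069-06-01

`start of year` rewinds 2069-03-19 to 2069-01-01.
Adding +5 months to 2069-01-01 gives 2069-06-01.
`weekday 6` advances to the next Saturday; 2069-06-01 is already a Saturday, so it stays at 2069-06-01.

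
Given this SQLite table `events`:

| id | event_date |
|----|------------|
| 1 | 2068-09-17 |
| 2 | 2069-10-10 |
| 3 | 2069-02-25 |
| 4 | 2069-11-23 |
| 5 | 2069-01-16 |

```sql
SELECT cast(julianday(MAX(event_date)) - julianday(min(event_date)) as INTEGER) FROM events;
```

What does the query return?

432

MIN = 2068-09-17, MAX = 2069-11-23.
13 days remain in September 2068 after the 17th (30 − 17).
Full months from October 2068 through October 2069 contribute their day counts.
Then 23 days into November 2069.
Total: 13 + 31 + 30 + 31 + 31 + 28 + 31 + 30 + 31 + 30 + 31 + 31 + 30 + 31 + 23 = 432.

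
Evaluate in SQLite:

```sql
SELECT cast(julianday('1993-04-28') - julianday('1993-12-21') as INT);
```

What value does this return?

2 days remain in April 1993 after the 28th (30 − 28).
Full months from May 1993 through November 1993 contribute their day counts.
Then 21 days into December 1993.
Total: 2 + 31 + 30 + 31 + 31 + 30 + 31 + 30 + 21 = 237.
The subtraction is earlier − later, so the result is −237 → -237.

-237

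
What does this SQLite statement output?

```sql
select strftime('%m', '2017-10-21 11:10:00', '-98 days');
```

First apply '-98 days': 2017-10-21 11:10:00 → 2017-07-15 11:10:00.
`%m` extracts the 2-digit month (01-12): 07.

07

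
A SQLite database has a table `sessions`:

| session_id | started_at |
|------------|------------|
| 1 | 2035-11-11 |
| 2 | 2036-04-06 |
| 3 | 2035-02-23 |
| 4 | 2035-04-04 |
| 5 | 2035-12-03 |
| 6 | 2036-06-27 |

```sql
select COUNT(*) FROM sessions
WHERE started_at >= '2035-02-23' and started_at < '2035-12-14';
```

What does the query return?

Rows in [2035-02-23, 2035-12-14): 2035-11-11, 2035-02-23, 2035-04-04, 2035-12-03 → 4 rows.

4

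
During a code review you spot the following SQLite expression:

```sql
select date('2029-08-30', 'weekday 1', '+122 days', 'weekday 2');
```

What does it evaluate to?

`weekday 1` advances to the next Monday; 2029-08-30 is a Thursday, so it moves forward to 2029-09-03.
Applying '+122 days' to 2029-09-03: counting 122 days forward gives 2030-01-03.
`weekday 2` advances to the next Tuesday; 2030-01-03 is a Thursday, so it moves forward to 2030-01-08.

2030-01-08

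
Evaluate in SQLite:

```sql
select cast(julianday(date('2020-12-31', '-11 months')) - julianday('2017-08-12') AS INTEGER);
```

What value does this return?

902

Adding -11 months to 2020-12-31 gives 2020-01-31.
19 days remain in August 2017 after the 12th (31 − 12).
Full months from September 2017 through December 2019 contribute their day counts.
Then 31 days into January 2020.
Total: 19 + 30 + 31 + 30 + 31 + 31 + 28 + 31 + 30 + 31 + 30 + 31 + 31 + 30 + 31 + 30 + 31 + 31 + 28 + 31 + 30 + 31 + 30 + 31 + 31 + 30 + 31 + 30 + 31 + 31 = 902.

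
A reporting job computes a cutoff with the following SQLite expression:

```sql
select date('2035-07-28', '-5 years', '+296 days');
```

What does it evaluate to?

2031-05-20

Adding -5 years to 2035-07-28 gives 2030-07-28.
Applying '+296 days' to 2030-07-28: counting 296 days forward gives 2031-05-20.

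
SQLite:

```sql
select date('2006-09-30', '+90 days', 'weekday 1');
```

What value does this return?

2007-01-01

Applying '+90 days' to 2006-09-30: counting 90 days forward gives 2006-12-29.
`weekday 1` advances to the next Monday; 2006-12-29 is a Friday, so it moves forward to 2007-01-01.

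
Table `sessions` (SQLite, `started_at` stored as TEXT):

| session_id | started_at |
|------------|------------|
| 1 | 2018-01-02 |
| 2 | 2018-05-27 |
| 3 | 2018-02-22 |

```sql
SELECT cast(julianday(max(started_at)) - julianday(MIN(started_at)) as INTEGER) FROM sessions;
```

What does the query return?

MIN = 2018-01-02, MAX = 2018-05-27.
29 days remain in January 2018 after the 2nd (31 − 2).
February 2018: 28 days.
March 2018: 31 days.
April 2018: 30 days.
Then 27 days into May 2018.
Total: 29 + 28 + 31 + 30 + 27 = 145.

145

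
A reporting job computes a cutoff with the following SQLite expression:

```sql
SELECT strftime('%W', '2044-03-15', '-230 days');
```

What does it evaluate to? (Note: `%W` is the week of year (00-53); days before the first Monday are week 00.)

First apply '-230 days': 2044-03-15 → 2043-07-29.
2043-07-29 is a Wednesday. SQLite's %W counts Mondays since the year started; the result is 30.

30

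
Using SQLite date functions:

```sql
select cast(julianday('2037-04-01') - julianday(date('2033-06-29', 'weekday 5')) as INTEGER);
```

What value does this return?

`weekday 5` advances to the next Friday; 2033-06-29 is a Wednesday, so it moves forward to 2033-07-01.
30 days remain in July 2033 after the 1st (31 − 1).
Full months from August 2033 through March 2037 contribute their day counts.
Then 1 day into April 2037.
Total: 30 + 31 + 30 + 31 + 30 + 31 + 31 + 28 + 31 + 30 + 31 + 30 + 31 + 31 + 30 + 31 + 30 + 31 + 31 + 28 + 31 + 30 + 31 + 30 + 31 + 31 + 30 + 31 + 30 + 31 + 31 + 29 + 31 + 30 + 31 + 30 + 31 + 31 + 30 + 31 + 30 + 31 + 31 + 28 + 31 + 1 = 1370.

1370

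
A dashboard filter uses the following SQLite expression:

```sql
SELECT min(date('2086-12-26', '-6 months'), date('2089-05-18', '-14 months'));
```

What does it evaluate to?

2086-06-26

date('2086-12-26', '-6 months') → 2086-06-26.
date('2089-05-18', '-14 months') → 2088-03-18.
Earlier of the two is 2086-06-26.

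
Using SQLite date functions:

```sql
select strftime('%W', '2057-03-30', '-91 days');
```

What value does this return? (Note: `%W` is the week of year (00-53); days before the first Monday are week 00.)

First apply '-91 days': 2057-03-30 → 2056-12-29.
2056-12-29 is a Friday. SQLite's %W counts Mondays since the year started; the result is 52.

52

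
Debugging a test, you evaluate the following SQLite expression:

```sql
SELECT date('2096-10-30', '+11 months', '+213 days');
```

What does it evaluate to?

Adding +11 months to 2096-10-30 gives 2097-09-30.
Applying '+213 days' to 2097-09-30: counting 213 days forward gives 2098-05-01.

2098-05-01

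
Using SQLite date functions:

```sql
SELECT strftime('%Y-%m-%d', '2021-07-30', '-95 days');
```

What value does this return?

First apply '-95 days': 2021-07-30 → 2021-04-26.
`%Y-%m-%d` extracts the ISO date: 2021-04-26.

2021-04-26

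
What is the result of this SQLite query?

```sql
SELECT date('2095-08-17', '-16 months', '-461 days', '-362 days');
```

Adding -16 months to 2095-08-17 gives 2094-04-17.
Applying '-461 days' to 2094-04-17: counting 461 days back gives 2093-01-11.
Applying '-362 days' to 2093-01-11: counting 362 days back gives 2092-01-15.

2092-01-15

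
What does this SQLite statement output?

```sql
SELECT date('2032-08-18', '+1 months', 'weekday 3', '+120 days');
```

Adding +1 month to 2032-08-18 gives 2032-09-18.
`weekday 3` advances to the next Wednesday; 2032-09-18 is a Saturday, so it moves forward to 2032-09-22.
Applying '+120 days' to 2032-09-22: counting 120 days forward gives 2033-01-20.

2033-01-20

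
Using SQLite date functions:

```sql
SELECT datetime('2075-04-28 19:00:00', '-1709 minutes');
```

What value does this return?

2075-04-27 14:31:00

1709 minutes = 28h 29m; -1709 minutes from 2075-04-28 19:00:00 is 2075-04-27 14:31:00 (crosses midnight).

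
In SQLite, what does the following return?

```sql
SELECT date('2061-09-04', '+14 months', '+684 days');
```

Adding +14 months to 2061-09-04 gives 2062-11-04.
Applying '+684 days' to 2062-11-04: counting 684 days forward gives 2064-09-18.

2064-09-18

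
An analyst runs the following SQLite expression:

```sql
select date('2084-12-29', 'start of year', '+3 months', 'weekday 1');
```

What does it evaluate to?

`start of year` rewinds 2084-12-29 to 2084-01-01.
Adding +3 months to 2084-01-01 gives 2084-04-01.
`weekday 1` advances to the next Monday; 2084-04-01 is a Saturday, so it moves forward to 2084-04-03.

2084-04-03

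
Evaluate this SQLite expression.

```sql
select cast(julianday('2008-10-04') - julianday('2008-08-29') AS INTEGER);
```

2 days remain in August 2008 after the 29th (31 − 29).
September 2008: 30 days.
Then 4 days into October 2008.
Total: 2 + 30 + 4 = 36.

36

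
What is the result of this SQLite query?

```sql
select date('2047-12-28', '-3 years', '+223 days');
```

2045-08-08

Adding -3 years to 2047-12-28 gives 2044-12-28.
Applying '+223 days' to 2044-12-28: counting 223 days forward gives 2045-08-08.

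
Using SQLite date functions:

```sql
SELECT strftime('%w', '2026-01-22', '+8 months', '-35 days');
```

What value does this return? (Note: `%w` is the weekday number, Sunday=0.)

First apply '+8 months', '-35 days': 2026-01-22 → 2026-08-18.
2026-08-18 is a Tuesday; with Sunday=0 that is 2.

2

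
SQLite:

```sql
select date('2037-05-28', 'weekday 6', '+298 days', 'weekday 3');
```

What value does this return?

`weekday 6` advances to the next Saturday; 2037-05-28 is a Thursday, so it moves forward to 2037-05-30.
Applying '+298 days' to 2037-05-30: counting 298 days forward gives 2038-03-24.
`weekday 3` advances to the next Wednesday; 2038-03-24 is already a Wednesday, so it stays at 2038-03-24.

2038-03-24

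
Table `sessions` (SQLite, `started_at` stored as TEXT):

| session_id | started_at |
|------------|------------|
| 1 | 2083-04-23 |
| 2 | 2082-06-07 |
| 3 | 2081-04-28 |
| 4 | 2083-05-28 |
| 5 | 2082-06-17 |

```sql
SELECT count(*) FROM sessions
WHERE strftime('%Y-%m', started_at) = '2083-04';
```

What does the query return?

Rows with year-month 2083-04: 2083-04-23 → 1.

1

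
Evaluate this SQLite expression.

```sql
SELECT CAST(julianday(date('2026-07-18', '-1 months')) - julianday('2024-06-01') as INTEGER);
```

Adding -1 month to 2026-07-18 gives 2026-06-18.
29 days remain in June 2024 after the 1st (30 − 1).
Full months from July 2024 through May 2026 contribute their day counts.
Then 18 days into June 2026.
Total: 29 + 31 + 31 + 30 + 31 + 30 + 31 + 31 + 28 + 31 + 30 + 31 + 30 + 31 + 31 + 30 + 31 + 30 + 31 + 31 + 28 + 31 + 30 + 31 + 18 = 747.

747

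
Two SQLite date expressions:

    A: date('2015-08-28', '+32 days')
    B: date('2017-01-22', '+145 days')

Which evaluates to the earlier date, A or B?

A = 2015-09-29.
B = 2017-06-16.
A is earlier.

A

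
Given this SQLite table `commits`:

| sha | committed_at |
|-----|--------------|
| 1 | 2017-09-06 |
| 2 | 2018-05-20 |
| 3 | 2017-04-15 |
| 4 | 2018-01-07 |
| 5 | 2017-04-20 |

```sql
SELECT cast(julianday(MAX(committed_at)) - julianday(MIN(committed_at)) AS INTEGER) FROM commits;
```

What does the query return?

MIN = 2017-04-15, MAX = 2018-05-20.
15 days remain in April 2017 after the 15th (30 − 15).
Full months from May 2017 through April 2018 contribute their day counts.
Then 20 days into May 2018.
Total: 15 + 31 + 30 + 31 + 31 + 30 + 31 + 30 + 31 + 31 + 28 + 31 + 30 + 20 = 400.

400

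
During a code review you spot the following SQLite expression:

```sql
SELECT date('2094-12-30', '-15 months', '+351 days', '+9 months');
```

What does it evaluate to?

2095-06-16

Adding -15 months to 2094-12-30 gives 2093-09-30.
Applying '+351 days' to 2093-09-30: counting 351 days forward gives 2094-09-16.
Adding +9 months to 2094-09-16 gives 2095-06-16.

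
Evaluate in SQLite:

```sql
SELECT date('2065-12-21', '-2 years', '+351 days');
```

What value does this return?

Adding -2 years to 2065-12-21 gives 2063-12-21.
Applying '+351 days' to 2063-12-21: counting 351 days forward gives 2064-12-06.

2064-12-06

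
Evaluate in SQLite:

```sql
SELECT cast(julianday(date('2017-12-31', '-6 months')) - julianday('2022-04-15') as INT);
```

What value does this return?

-1749

Adding -6 months to 2017-12-31 targets 2017-06-31. June 2017 has only 30 days, so SQLite normalizes the 1-day overflow forward to 2017-07-01.
30 days remain in July 2017 after the 1st (31 − 1).
Full months from August 2017 through March 2022 contribute their day counts.
Then 15 days into April 2022.
Total: 30 + 31 + 30 + 31 + 30 + 31 + 31 + 28 + 31 + 30 + 31 + 30 + 31 + 31 + 30 + 31 + 30 + 31 + 31 + 28 + 31 + 30 + 31 + 30 + 31 + 31 + 30 + 31 + 30 + 31 + 31 + 29 + 31 + 30 + 31 + 30 + 31 + 31 + 30 + 31 + 30 + 31 + 31 + 28 + 31 + 30 + 31 + 30 + 31 + 31 + 30 + 31 + 30 + 31 + 31 + 28 + 31 + 15 = 1749.
The subtraction is earlier − later, so the result is −1749 → -1749.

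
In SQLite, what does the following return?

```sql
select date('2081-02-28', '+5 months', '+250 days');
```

2082-04-04

Adding +5 months to 2081-02-28 gives 2081-07-28.
Applying '+250 days' to 2081-07-28: counting 250 days forward gives 2082-04-04.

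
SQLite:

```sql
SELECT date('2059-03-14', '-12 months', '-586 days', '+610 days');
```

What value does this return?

Adding -12 months to 2059-03-14 gives 2058-03-14.
Applying '-586 days' to 2058-03-14: counting 586 days back gives 2056-08-05.
Applying '+610 days' to 2056-08-05: counting 610 days forward gives 2058-04-07.

2058-04-07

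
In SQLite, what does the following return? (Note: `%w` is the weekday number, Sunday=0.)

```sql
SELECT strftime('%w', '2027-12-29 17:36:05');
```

2027-12-29 is a Wednesday; with Sunday=0 that is 3.

3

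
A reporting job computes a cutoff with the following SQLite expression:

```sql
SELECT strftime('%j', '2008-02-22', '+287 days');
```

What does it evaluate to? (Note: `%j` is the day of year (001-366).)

340

First apply '+287 days': 2008-02-22 → 2008-12-05.
Day-of-year for 2008-12-05: days since 2008-01-01 inclusive = 340, zero-padded to 340.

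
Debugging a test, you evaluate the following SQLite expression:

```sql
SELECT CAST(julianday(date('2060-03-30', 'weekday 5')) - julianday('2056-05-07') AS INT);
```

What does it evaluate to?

1426

`weekday 5` advances to the next Friday; 2060-03-30 is a Tuesday, so it moves forward to 2060-04-02.
24 days remain in May 2056 after the 7th (31 − 7).
Full months from June 2056 through March 2060 contribute their day counts.
Then 2 days into April 2060.
Total: 24 + 30 + 31 + 31 + 30 + 31 + 30 + 31 + 31 + 28 + 31 + 30 + 31 + 30 + 31 + 31 + 30 + 31 + 30 + 31 + 31 + 28 + 31 + 30 + 31 + 30 + 31 + 31 + 30 + 31 + 30 + 31 + 31 + 28 + 31 + 30 + 31 + 30 + 31 + 31 + 30 + 31 + 30 + 31 + 31 + 29 + 31 + 2 = 1426.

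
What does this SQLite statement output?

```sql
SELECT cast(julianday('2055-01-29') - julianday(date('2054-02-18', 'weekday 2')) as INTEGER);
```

`weekday 2` advances to the next Tuesday; 2054-02-18 is a Wednesday, so it moves forward to 2054-02-24.
4 days remain in February 2054 after the 24th (28 − 24).
Full months from March 2054 through December 2054 contribute their day counts.
Then 29 days into January 2055.
Total: 4 + 31 + 30 + 31 + 30 + 31 + 31 + 30 + 31 + 30 + 31 + 29 = 339.

339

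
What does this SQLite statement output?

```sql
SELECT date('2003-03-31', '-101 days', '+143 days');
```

2003-05-12

Applying '-101 days' to 2003-03-31: counting 101 days back gives 2002-12-20.
Applying '+143 days' to 2002-12-20: counting 143 days forward gives 2003-05-12.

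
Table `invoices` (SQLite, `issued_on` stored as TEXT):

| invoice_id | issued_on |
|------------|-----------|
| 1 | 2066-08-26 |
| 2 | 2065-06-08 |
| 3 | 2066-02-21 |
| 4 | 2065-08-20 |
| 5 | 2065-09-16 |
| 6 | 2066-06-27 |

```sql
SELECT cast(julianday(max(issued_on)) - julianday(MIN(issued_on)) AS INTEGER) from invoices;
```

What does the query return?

MIN = 2065-06-08, MAX = 2066-08-26.
22 days remain in June 2065 after the 8th (30 − 8).
Full months from July 2065 through July 2066 contribute their day counts.
Then 26 days into August 2066.
Total: 22 + 31 + 31 + 30 + 31 + 30 + 31 + 31 + 28 + 31 + 30 + 31 + 30 + 31 + 26 = 444.

444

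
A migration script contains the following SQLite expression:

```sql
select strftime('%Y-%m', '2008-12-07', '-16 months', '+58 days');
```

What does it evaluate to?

2007-10

First apply '-16 months', '+58 days': 2008-12-07 → 2007-10-04.
`%Y-%m` extracts the year-month: 2007-10.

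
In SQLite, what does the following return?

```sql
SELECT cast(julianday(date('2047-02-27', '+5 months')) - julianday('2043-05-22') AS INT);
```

Adding +5 months to 2047-02-27 gives 2047-07-27.
9 days remain in May 2043 after the 22nd (31 − 22).
Full months from June 2043 through June 2047 contribute their day counts.
Then 27 days into July 2047.
Total: 9 + 30 + 31 + 31 + 30 + 31 + 30 + 31 + 31 + 29 + 31 + 30 + 31 + 30 + 31 + 31 + 30 + 31 + 30 + 31 + 31 + 28 + 31 + 30 + 31 + 30 + 31 + 31 + 30 + 31 + 30 + 31 + 31 + 28 + 31 + 30 + 31 + 30 + 31 + 31 + 30 + 31 + 30 + 31 + 31 + 28 + 31 + 30 + 31 + 30 + 27 = 1527.

1527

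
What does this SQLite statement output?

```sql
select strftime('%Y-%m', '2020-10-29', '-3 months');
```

2020-07

First apply '-3 months': 2020-10-29 → 2020-07-29.
`%Y-%m` extracts the year-month: 2020-07.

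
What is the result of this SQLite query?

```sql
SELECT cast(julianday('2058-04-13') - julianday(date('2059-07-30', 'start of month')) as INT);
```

`start of month` rewinds 2059-07-30 to 2059-07-01.
17 days remain in April 2058 after the 13th (30 − 13).
Full months from May 2058 through June 2059 contribute their day counts.
Then 1 day into July 2059.
Total: 17 + 31 + 30 + 31 + 31 + 30 + 31 + 30 + 31 + 31 + 28 + 31 + 30 + 31 + 30 + 1 = 444.
The subtraction is earlier − later, so the result is −444 → -444.

-444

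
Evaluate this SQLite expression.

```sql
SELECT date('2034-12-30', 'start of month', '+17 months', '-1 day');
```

`start of month` rewinds 2034-12-30 to 2034-12-01.
Adding +17 months to 2034-12-01 gives 2036-05-01.
Going back 1 day from 2036-05-01 reaches 2036-04-30 (last day of April, 30 days).

2036-04-30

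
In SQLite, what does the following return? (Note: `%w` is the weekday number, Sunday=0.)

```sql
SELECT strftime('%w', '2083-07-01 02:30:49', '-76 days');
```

First apply '-76 days': 2083-07-01 02:30:49 → 2083-04-16 02:30:49.
2083-04-16 is a Friday; with Sunday=0 that is 5.

5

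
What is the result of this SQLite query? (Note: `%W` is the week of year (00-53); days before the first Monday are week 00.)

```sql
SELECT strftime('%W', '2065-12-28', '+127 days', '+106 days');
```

33

First apply '+127 days', '+106 days': 2065-12-28 → 2066-08-18.
2066-08-18 is a Wednesday. SQLite's %W counts Mondays since the year started; the result is 33.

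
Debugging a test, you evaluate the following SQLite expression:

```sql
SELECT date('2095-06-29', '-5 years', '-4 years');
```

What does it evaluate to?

Adding -5 years to 2095-06-29 gives 2090-06-29.
Adding -4 years to 2090-06-29 gives 2086-06-29.

2086-06-29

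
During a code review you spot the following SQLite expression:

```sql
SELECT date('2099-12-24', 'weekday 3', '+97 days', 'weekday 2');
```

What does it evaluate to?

2100-04-06

`weekday 3` advances to the next Wednesday; 2099-12-24 is a Thursday, so it moves forward to 2099-12-30.
Applying '+97 days' to 2099-12-30: counting 97 days forward gives 2100-04-06.
`weekday 2` advances to the next Tuesday; 2100-04-06 is already a Tuesday, so it stays at 2100-04-06.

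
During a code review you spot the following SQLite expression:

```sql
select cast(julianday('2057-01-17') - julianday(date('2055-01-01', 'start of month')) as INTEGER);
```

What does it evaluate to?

747

`start of month` rewinds 2055-01-01 to 2055-01-01.
30 days remain in January 2055 after the 1st (31 − 1).
Full months from February 2055 through December 2056 contribute their day counts.
Then 17 days into January 2057.
Total: 30 + 28 + 31 + 30 + 31 + 30 + 31 + 31 + 30 + 31 + 30 + 31 + 31 + 29 + 31 + 30 + 31 + 30 + 31 + 31 + 30 + 31 + 30 + 31 + 17 = 747.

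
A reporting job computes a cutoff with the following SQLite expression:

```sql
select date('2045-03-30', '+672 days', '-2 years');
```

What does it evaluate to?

Applying '+672 days' to 2045-03-30: counting 672 days forward gives 2047-01-31.
Adding -2 years to 2047-01-31 gives 2045-01-31.

2045-01-31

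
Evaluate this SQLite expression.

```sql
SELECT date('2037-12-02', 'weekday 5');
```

`weekday 5` advances to the next Friday; 2037-12-02 is a Wednesday, so it moves forward to 2037-12-04.

2037-12-04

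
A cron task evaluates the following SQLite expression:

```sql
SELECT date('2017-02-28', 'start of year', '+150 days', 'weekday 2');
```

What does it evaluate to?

`start of year` rewinds 2017-02-28 to 2017-01-01.
Applying '+150 days' to 2017-01-01: counting 150 days forward gives 2017-05-31.
`weekday 2` advances to the next Tuesday; 2017-05-31 is a Wednesday, so it moves forward to 2017-06-06.

2017-06-06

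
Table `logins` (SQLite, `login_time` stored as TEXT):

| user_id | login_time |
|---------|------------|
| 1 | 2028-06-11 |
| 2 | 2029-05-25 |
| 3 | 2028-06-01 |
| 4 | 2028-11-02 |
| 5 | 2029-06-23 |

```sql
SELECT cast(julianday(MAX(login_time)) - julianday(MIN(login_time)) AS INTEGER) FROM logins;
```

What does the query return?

MIN = 2028-06-01, MAX = 2029-06-23.
29 days remain in June 2028 after the 1st (30 − 1).
Full months from July 2028 through May 2029 contribute their day counts.
Then 23 days into June 2029.
Total: 29 + 31 + 31 + 30 + 31 + 30 + 31 + 31 + 28 + 31 + 30 + 31 + 23 = 387.

387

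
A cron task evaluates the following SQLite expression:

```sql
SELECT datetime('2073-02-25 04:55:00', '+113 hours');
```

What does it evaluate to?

2073-03-01 21:55:00

+113 hours from 2073-02-25 04:55:00 is 2073-03-01 21:55:00 (crosses midnight).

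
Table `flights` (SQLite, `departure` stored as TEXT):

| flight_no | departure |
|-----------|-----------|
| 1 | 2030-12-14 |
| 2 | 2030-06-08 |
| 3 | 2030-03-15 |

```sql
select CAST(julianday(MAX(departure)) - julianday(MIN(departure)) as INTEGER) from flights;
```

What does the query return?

274

MIN = 2030-03-15, MAX = 2030-12-14.
16 days remain in March 2030 after the 15th (31 − 15).
Full months from April 2030 through November 2030 contribute their day counts.
Then 14 days into December 2030.
Total: 16 + 30 + 31 + 30 + 31 + 31 + 30 + 31 + 30 + 14 = 274.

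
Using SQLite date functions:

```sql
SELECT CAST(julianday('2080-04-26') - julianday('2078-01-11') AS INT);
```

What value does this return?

836

20 days remain in January 2078 after the 11th (31 − 11).
Full months from February 2078 through March 2080 contribute their day counts.
Then 26 days into April 2080.
Total: 20 + 28 + 31 + 30 + 31 + 30 + 31 + 31 + 30 + 31 + 30 + 31 + 31 + 28 + 31 + 30 + 31 + 30 + 31 + 31 + 30 + 31 + 30 + 31 + 31 + 29 + 31 + 26 = 836.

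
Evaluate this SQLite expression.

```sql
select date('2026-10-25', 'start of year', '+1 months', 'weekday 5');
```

2026-02-06

`start of year` rewinds 2026-10-25 to 2026-01-01.
Adding +1 month to 2026-01-01 gives 2026-02-01.
`weekday 5` advances to the next Friday; 2026-02-01 is a Sunday, so it moves forward to 2026-02-06.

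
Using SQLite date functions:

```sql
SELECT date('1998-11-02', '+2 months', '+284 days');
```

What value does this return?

1999-10-13

Adding +2 months to 1998-11-02 gives 1999-01-02.
Applying '+284 days' to 1999-01-02: counting 284 days forward gives 1999-10-13.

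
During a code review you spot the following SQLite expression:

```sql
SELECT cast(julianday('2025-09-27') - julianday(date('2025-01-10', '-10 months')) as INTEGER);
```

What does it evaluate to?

Adding -10 months to 2025-01-10 gives 2024-03-10.
21 days remain in March 2024 after the 10th (31 − 10).
Full months from April 2024 through August 2025 contribute their day counts.
Then 27 days into September 2025.
Total: 21 + 30 + 31 + 30 + 31 + 31 + 30 + 31 + 30 + 31 + 31 + 28 + 31 + 30 + 31 + 30 + 31 + 31 + 27 = 566.

566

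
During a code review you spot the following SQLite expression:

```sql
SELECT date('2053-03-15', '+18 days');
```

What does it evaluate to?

March 2053 has 31 days; 16 remain after the 15th, so 17 days reach 2053-04-01.
Advancing 1 more day within April lands on 2053-04-02.

2053-04-02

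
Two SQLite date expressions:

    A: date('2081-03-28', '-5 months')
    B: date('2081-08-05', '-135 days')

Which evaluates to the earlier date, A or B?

A = 2080-10-28.
B = 2081-03-23.
A is earlier.

A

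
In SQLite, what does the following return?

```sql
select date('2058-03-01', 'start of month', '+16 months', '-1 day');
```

2059-06-30

`start of month` rewinds 2058-03-01 to 2058-03-01.
Adding +16 months to 2058-03-01 gives 2059-07-01.
Going back 1 day from 2059-07-01 reaches 2059-06-30 (last day of June, 30 days).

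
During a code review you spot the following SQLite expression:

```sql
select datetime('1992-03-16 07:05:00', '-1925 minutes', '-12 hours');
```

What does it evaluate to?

1925 minutes = 32h 5m; -1925 minutes from 1992-03-16 07:05:00 is 1992-03-14 23:00:00 (crosses midnight).
-12 hours from 1992-03-14 23:00:00 is 1992-03-14 11:00:00.

1992-03-14 11:00:00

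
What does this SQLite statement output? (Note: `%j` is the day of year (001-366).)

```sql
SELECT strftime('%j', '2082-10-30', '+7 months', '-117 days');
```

033

First apply '+7 months', '-117 days': 2082-10-30 → 2083-02-02.
Day-of-year for 2083-02-02: days since 2083-01-01 inclusive = 33, zero-padded to 033.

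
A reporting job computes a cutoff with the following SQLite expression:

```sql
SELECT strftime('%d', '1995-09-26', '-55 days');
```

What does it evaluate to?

02

First apply '-55 days': 1995-09-26 → 1995-08-02.
`%d` extracts the 2-digit day of month: 02.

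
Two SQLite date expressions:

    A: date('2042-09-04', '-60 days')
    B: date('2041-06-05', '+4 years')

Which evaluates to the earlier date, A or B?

A

A = 2042-07-06.
B = 2045-06-05.
A is earlier.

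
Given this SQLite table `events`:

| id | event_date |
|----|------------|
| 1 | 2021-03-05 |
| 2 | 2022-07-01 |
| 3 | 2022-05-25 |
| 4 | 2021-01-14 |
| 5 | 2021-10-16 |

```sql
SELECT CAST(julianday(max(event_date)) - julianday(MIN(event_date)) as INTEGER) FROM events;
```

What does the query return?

533

MIN = 2021-01-14, MAX = 2022-07-01.
17 days remain in January 2021 after the 14th (31 − 14).
Full months from February 2021 through June 2022 contribute their day counts.
Then 1 day into July 2022.
Total: 17 + 28 + 31 + 30 + 31 + 30 + 31 + 31 + 30 + 31 + 30 + 31 + 31 + 28 + 31 + 30 + 31 + 30 + 1 = 533.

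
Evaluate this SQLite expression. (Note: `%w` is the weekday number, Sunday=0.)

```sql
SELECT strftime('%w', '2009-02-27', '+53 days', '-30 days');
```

0

First apply '+53 days', '-30 days': 2009-02-27 → 2009-03-22.
2009-03-22 is a Sunday; with Sunday=0 that is 0.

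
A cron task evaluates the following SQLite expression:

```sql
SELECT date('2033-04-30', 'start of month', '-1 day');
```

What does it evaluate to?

2033-03-31

`start of month` rewinds 2033-04-30 to 2033-04-01.
Going back 1 day from 2033-04-01 reaches 2033-03-31 (last day of March, 31 days).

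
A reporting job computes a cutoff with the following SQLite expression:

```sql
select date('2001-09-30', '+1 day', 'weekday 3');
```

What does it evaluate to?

September 2001 has 30 days; 0 remain after the 30th, so 1 days reach 2001-10-01.
`weekday 3` advances to the next Wednesday; 2001-10-01 is a Monday, so it moves forward to 2001-10-03.

2001-10-03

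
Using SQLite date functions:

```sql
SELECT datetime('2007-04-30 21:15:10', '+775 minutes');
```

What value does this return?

775 minutes = 12h 55m; +775 minutes from 2007-04-30 21:15:10 is 2007-05-01 10:10:10 (crosses midnight).

2007-05-01 10:10:10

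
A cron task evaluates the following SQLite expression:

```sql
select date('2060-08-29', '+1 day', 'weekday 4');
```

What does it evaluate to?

Advancing 1 more day within August lands on 2060-08-30.
`weekday 4` advances to the next Thursday; 2060-08-30 is a Monday, so it moves forward to 2060-09-02.

2060-09-02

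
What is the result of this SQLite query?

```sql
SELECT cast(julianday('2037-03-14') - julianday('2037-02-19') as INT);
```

23

9 days remain in February 2037 after the 19th (28 − 19).
Then 14 days into March 2037.
Total: 9 + 14 = 23.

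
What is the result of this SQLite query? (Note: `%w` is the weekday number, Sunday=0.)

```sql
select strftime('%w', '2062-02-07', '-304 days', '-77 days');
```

First apply '-304 days', '-77 days': 2062-02-07 → 2061-01-22.
2061-01-22 is a Saturday; with Sunday=0 that is 6.

6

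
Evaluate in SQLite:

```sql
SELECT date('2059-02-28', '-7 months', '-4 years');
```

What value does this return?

2054-07-28

Adding -7 months to 2059-02-28 gives 2058-07-28.
Adding -4 years to 2058-07-28 gives 2054-07-28.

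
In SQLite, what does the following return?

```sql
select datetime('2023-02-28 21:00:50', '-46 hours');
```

2023-02-26 23:00:50

-46 hours from 2023-02-28 21:00:50 is 2023-02-26 23:00:50 (crosses midnight).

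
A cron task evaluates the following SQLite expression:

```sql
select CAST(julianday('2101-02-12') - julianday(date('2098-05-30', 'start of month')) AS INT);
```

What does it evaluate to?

1017

`start of month` rewinds 2098-05-30 to 2098-05-01.
30 days remain in May 2098 after the 1st (31 − 1).
Full months from June 2098 through January 2101 contribute their day counts.
Then 12 days into February 2101.
Total: 30 + 30 + 31 + 31 + 30 + 31 + 30 + 31 + 31 + 28 + 31 + 30 + 31 + 30 + 31 + 31 + 30 + 31 + 30 + 31 + 31 + 28 + 31 + 30 + 31 + 30 + 31 + 31 + 30 + 31 + 30 + 31 + 31 + 12 = 1017.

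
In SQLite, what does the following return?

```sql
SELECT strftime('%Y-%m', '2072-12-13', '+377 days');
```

First apply '+377 days': 2072-12-13 → 2073-12-25.
`%Y-%m` extracts the year-month: 2073-12.

2073-12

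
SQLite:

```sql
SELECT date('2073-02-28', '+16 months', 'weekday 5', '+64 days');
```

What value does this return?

2074-09-01

Adding +16 months to 2073-02-28 gives 2074-06-28.
`weekday 5` advances to the next Friday; 2074-06-28 is a Thursday, so it moves forward to 2074-06-29.
Applying '+64 days' to 2074-06-29: counting 64 days forward gives 2074-09-01.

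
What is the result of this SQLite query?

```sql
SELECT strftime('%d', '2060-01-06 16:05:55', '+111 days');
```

First apply '+111 days': 2060-01-06 16:05:55 → 2060-04-26 16:05:55.
`%d` extracts the 2-digit day of month: 26.

26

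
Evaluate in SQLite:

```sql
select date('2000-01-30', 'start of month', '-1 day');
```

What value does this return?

`start of month` rewinds 2000-01-30 to 2000-01-01.
Going back 1 day from 2000-01-01 reaches 1999-12-31 (last day of December, 31 days).

1999-12-31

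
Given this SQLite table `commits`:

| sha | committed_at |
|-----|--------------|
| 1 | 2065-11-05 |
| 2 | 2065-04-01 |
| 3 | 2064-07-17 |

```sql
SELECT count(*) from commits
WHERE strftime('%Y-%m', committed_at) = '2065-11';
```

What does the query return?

1

Rows with year-month 2065-11: 2065-11-05 → 1.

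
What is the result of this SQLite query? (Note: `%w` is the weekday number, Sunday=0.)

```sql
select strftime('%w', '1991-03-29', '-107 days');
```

3

First apply '-107 days': 1991-03-29 → 1990-12-12.
1990-12-12 is a Wednesday; with Sunday=0 that is 3.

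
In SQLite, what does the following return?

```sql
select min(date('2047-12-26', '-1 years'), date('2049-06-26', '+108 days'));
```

date('2047-12-26', '-1 years') → 2046-12-26.
date('2049-06-26', '+108 days') → 2049-10-12.
Earlier of the two is 2046-12-26.

2046-12-26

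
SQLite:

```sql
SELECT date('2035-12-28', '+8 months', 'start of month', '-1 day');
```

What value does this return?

2036-07-31

Adding +8 months to 2035-12-28 gives 2036-08-28.
`start of month` rewinds 2036-08-28 to 2036-08-01.
Going back 1 day from 2036-08-01 reaches 2036-07-31 (last day of July, 31 days).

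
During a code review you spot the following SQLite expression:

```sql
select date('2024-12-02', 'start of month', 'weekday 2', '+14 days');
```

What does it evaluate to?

2024-12-17

`start of month` rewinds 2024-12-02 to 2024-12-01.
`weekday 2` advances to the next Tuesday; 2024-12-01 is a Sunday, so it moves forward to 2024-12-03.
Advancing 14 more days within December lands on 2024-12-17.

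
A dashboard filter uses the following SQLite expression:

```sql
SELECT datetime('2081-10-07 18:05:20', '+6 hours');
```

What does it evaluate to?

+6 hours from 2081-10-07 18:05:20 is 2081-10-08 00:05:20 (crosses midnight).

2081-10-08 00:05:20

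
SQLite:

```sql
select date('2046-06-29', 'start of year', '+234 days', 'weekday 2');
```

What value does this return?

`start of year` rewinds 2046-06-29 to 2046-01-01.
Applying '+234 days' to 2046-01-01: counting 234 days forward gives 2046-08-23.
`weekday 2` advances to the next Tuesday; 2046-08-23 is a Thursday, so it moves forward to 2046-08-28.

2046-08-28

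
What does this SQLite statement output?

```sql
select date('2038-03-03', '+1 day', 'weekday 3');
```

2038-03-10

Advancing 1 more day within March lands on 2038-03-04.
`weekday 3` advances to the next Wednesday; 2038-03-04 is a Thursday, so it moves forward to 2038-03-10.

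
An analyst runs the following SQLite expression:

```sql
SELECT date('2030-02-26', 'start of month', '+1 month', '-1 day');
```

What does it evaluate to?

2030-02-28

`start of month` rewinds 2030-02-26 to 2030-02-01.
Adding +1 month to 2030-02-01 gives 2030-03-01.
Going back 1 day from 2030-03-01 reaches 2030-02-28 (last day of February, 28 days).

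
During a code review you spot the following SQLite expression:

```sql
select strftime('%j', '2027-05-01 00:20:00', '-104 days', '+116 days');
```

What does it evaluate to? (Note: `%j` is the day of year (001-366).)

133

First apply '-104 days', '+116 days': 2027-05-01 00:20:00 → 2027-05-13 00:20:00.
Day-of-year for 2027-05-13: days since 2027-01-01 inclusive = 133, zero-padded to 133.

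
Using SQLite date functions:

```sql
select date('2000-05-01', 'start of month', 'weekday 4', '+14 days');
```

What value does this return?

2000-05-18

`start of month` rewinds 2000-05-01 to 2000-05-01.
`weekday 4` advances to the next Thursday; 2000-05-01 is a Monday, so it moves forward to 2000-05-04.
Advancing 14 more days within May lands on 2000-05-18.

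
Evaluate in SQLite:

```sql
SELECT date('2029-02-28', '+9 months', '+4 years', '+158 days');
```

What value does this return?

Adding +9 months to 2029-02-28 gives 2029-11-28.
Adding +4 years to 2029-11-28 gives 2033-11-28.
Applying '+158 days' to 2033-11-28: counting 158 days forward gives 2034-05-05.

2034-05-05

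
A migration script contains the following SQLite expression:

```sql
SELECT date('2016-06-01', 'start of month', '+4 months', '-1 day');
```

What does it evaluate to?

`start of month` rewinds 2016-06-01 to 2016-06-01.
Adding +4 months to 2016-06-01 gives 2016-10-01.
Going back 1 day from 2016-10-01 reaches 2016-09-30 (last day of September, 30 days).

2016-09-30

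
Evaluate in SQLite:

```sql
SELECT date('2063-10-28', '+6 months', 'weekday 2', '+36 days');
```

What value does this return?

2064-06-04

Adding +6 months to 2063-10-28 gives 2064-04-28.
`weekday 2` advances to the next Tuesday; 2064-04-28 is a Monday, so it moves forward to 2064-04-29.
April 2064 has 30 days; 1 remain after the 29th, so 2 days reach 2064-05-01.
May 2064 has 31 days; 30 remain after the 1st, so 31 days reach 2064-06-01.
Advancing 3 more days within June lands on 2064-06-04.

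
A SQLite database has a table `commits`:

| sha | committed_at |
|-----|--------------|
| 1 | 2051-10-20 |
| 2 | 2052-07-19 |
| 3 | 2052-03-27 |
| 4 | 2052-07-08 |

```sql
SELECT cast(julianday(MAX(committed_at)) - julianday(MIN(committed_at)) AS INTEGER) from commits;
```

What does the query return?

MIN = 2051-10-20, MAX = 2052-07-19.
11 days remain in October 2051 after the 20th (31 − 20).
Full months from November 2051 through June 2052 contribute their day counts.
Then 19 days into July 2052.
Total: 11 + 30 + 31 + 31 + 29 + 31 + 30 + 31 + 30 + 19 = 273.

273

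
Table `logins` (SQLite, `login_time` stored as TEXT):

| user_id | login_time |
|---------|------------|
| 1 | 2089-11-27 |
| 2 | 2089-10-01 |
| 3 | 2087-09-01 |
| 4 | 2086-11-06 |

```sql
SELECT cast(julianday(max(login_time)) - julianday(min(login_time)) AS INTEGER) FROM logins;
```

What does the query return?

1117

MIN = 2086-11-06, MAX = 2089-11-27.
24 days remain in November 2086 after the 6th (30 − 6).
Full months from December 2086 through October 2089 contribute their day counts.
Then 27 days into November 2089.
Total: 24 + 31 + 31 + 28 + 31 + 30 + 31 + 30 + 31 + 31 + 30 + 31 + 30 + 31 + 31 + 29 + 31 + 30 + 31 + 30 + 31 + 31 + 30 + 31 + 30 + 31 + 31 + 28 + 31 + 30 + 31 + 30 + 31 + 31 + 30 + 31 + 27 = 1117.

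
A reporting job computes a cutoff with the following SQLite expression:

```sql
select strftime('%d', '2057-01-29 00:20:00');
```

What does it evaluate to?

29

`%d` extracts the 2-digit day of month: 29.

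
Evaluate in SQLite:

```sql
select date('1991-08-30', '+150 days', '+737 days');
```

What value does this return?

1994-02-02

Applying '+150 days' to 1991-08-30: counting 150 days forward gives 1992-01-27.
Applying '+737 days' to 1992-01-27: counting 737 days forward gives 1994-02-02.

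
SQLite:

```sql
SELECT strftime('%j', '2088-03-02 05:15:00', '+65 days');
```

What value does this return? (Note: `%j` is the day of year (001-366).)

First apply '+65 days': 2088-03-02 05:15:00 → 2088-05-06 05:15:00.
Day-of-year for 2088-05-06: days since 2088-01-01 inclusive = 127, zero-padded to 127.

127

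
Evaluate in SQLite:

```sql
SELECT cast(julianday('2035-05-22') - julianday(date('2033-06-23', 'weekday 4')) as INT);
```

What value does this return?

`weekday 4` advances to the next Thursday; 2033-06-23 is already a Thursday, so it stays at 2033-06-23.
7 days remain in June 2033 after the 23rd (30 − 23).
Full months from July 2033 through April 2035 contribute their day counts.
Then 22 days into May 2035.
Total: 7 + 31 + 31 + 30 + 31 + 30 + 31 + 31 + 28 + 31 + 30 + 31 + 30 + 31 + 31 + 30 + 31 + 30 + 31 + 31 + 28 + 31 + 30 + 22 = 698.

698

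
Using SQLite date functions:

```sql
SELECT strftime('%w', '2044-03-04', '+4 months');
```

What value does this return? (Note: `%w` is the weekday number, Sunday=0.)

1

First apply '+4 months': 2044-03-04 → 2044-07-04.
2044-07-04 is a Monday; with Sunday=0 that is 1.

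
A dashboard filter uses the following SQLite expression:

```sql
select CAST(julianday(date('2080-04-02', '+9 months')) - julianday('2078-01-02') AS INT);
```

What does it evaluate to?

Adding +9 months to 2080-04-02 gives 2081-01-02.
29 days remain in January 2078 after the 2nd (31 − 2).
Full months from February 2078 through December 2080 contribute their day counts.
Then 2 days into January 2081.
Total: 29 + 28 + 31 + 30 + 31 + 30 + 31 + 31 + 30 + 31 + 30 + 31 + 31 + 28 + 31 + 30 + 31 + 30 + 31 + 31 + 30 + 31 + 30 + 31 + 31 + 29 + 31 + 30 + 31 + 30 + 31 + 31 + 30 + 31 + 30 + 31 + 2 = 1096.

1096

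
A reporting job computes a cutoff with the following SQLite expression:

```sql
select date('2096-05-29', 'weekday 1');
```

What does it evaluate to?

`weekday 1` advances to the next Monday; 2096-05-29 is a Tuesday, so it moves forward to 2096-06-04.

2096-06-04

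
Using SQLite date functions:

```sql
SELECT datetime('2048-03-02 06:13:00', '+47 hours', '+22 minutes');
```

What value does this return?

2048-03-04 05:35:00

+47 hours from 2048-03-02 06:13:00 is 2048-03-04 05:13:00 (crosses midnight).
+22 minutes from 2048-03-04 05:13:00 is 2048-03-04 05:35:00.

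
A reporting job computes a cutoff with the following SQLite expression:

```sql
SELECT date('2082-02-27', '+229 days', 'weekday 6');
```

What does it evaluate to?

Applying '+229 days' to 2082-02-27: counting 229 days forward gives 2082-10-14.
`weekday 6` advances to the next Saturday; 2082-10-14 is a Wednesday, so it moves forward to 2082-10-17.

2082-10-17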